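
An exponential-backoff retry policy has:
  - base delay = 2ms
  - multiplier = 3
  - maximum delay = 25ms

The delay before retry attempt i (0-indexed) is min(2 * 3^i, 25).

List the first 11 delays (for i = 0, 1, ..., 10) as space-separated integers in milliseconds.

Computing each delay:
  i=0: min(2*3^0, 25) = 2
  i=1: min(2*3^1, 25) = 6
  i=2: min(2*3^2, 25) = 18
  i=3: min(2*3^3, 25) = 25
  i=4: min(2*3^4, 25) = 25
  i=5: min(2*3^5, 25) = 25
  i=6: min(2*3^6, 25) = 25
  i=7: min(2*3^7, 25) = 25
  i=8: min(2*3^8, 25) = 25
  i=9: min(2*3^9, 25) = 25
  i=10: min(2*3^10, 25) = 25

Answer: 2 6 18 25 25 25 25 25 25 25 25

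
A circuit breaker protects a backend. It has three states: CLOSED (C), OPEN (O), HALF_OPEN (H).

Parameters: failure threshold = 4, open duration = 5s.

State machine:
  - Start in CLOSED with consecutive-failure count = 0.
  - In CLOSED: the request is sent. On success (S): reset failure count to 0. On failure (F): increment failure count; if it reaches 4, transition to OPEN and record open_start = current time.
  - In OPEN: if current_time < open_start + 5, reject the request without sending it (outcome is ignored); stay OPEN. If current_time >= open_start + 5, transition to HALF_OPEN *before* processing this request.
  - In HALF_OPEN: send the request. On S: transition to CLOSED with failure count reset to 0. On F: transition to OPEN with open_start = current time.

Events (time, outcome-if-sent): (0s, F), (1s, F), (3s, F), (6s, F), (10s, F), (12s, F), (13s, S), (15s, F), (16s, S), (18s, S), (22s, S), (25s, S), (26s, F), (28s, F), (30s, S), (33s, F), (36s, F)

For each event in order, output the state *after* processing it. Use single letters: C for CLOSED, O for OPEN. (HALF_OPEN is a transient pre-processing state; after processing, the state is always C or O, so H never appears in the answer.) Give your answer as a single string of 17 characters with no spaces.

Answer: CCCOOOOOOCCCCCCCC

Derivation:
State after each event:
  event#1 t=0s outcome=F: state=CLOSED
  event#2 t=1s outcome=F: state=CLOSED
  event#3 t=3s outcome=F: state=CLOSED
  event#4 t=6s outcome=F: state=OPEN
  event#5 t=10s outcome=F: state=OPEN
  event#6 t=12s outcome=F: state=OPEN
  event#7 t=13s outcome=S: state=OPEN
  event#8 t=15s outcome=F: state=OPEN
  event#9 t=16s outcome=S: state=OPEN
  event#10 t=18s outcome=S: state=CLOSED
  event#11 t=22s outcome=S: state=CLOSED
  event#12 t=25s outcome=S: state=CLOSED
  event#13 t=26s outcome=F: state=CLOSED
  event#14 t=28s outcome=F: state=CLOSED
  event#15 t=30s outcome=S: state=CLOSED
  event#16 t=33s outcome=F: state=CLOSED
  event#17 t=36s outcome=F: state=CLOSED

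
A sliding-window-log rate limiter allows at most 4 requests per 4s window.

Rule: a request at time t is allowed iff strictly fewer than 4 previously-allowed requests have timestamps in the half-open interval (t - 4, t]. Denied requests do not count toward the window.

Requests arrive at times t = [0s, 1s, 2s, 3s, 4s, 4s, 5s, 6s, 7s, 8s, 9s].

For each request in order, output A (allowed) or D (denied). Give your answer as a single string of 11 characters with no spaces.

Tracking allowed requests in the window:
  req#1 t=0s: ALLOW
  req#2 t=1s: ALLOW
  req#3 t=2s: ALLOW
  req#4 t=3s: ALLOW
  req#5 t=4s: ALLOW
  req#6 t=4s: DENY
  req#7 t=5s: ALLOW
  req#8 t=6s: ALLOW
  req#9 t=7s: ALLOW
  req#10 t=8s: ALLOW
  req#11 t=9s: ALLOW

Answer: AAAAADAAAAA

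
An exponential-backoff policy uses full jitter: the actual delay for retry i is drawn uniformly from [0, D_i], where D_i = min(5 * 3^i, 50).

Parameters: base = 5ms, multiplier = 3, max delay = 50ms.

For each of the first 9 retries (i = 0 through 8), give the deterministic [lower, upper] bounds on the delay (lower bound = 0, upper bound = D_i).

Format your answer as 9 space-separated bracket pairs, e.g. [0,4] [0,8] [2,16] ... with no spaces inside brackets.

Computing bounds per retry:
  i=0: D_i=min(5*3^0,50)=5, bounds=[0,5]
  i=1: D_i=min(5*3^1,50)=15, bounds=[0,15]
  i=2: D_i=min(5*3^2,50)=45, bounds=[0,45]
  i=3: D_i=min(5*3^3,50)=50, bounds=[0,50]
  i=4: D_i=min(5*3^4,50)=50, bounds=[0,50]
  i=5: D_i=min(5*3^5,50)=50, bounds=[0,50]
  i=6: D_i=min(5*3^6,50)=50, bounds=[0,50]
  i=7: D_i=min(5*3^7,50)=50, bounds=[0,50]
  i=8: D_i=min(5*3^8,50)=50, bounds=[0,50]

Answer: [0,5] [0,15] [0,45] [0,50] [0,50] [0,50] [0,50] [0,50] [0,50]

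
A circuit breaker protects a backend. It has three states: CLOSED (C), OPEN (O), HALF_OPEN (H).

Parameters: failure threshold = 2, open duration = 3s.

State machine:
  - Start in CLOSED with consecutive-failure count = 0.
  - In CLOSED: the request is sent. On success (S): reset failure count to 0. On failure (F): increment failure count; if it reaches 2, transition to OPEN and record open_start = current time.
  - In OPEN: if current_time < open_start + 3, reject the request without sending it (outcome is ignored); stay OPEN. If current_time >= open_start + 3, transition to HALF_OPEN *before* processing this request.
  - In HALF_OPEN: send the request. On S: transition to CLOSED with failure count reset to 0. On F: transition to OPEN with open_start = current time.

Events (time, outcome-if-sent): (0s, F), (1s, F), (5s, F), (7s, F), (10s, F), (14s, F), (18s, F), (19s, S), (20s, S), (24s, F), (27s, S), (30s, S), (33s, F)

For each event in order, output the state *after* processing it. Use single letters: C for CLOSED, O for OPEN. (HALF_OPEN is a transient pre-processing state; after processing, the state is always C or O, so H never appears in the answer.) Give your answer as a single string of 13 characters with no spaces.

Answer: COOOOOOOOOCCC

Derivation:
State after each event:
  event#1 t=0s outcome=F: state=CLOSED
  event#2 t=1s outcome=F: state=OPEN
  event#3 t=5s outcome=F: state=OPEN
  event#4 t=7s outcome=F: state=OPEN
  event#5 t=10s outcome=F: state=OPEN
  event#6 t=14s outcome=F: state=OPEN
  event#7 t=18s outcome=F: state=OPEN
  event#8 t=19s outcome=S: state=OPEN
  event#9 t=20s outcome=S: state=OPEN
  event#10 t=24s outcome=F: state=OPEN
  event#11 t=27s outcome=S: state=CLOSED
  event#12 t=30s outcome=S: state=CLOSED
  event#13 t=33s outcome=F: state=CLOSED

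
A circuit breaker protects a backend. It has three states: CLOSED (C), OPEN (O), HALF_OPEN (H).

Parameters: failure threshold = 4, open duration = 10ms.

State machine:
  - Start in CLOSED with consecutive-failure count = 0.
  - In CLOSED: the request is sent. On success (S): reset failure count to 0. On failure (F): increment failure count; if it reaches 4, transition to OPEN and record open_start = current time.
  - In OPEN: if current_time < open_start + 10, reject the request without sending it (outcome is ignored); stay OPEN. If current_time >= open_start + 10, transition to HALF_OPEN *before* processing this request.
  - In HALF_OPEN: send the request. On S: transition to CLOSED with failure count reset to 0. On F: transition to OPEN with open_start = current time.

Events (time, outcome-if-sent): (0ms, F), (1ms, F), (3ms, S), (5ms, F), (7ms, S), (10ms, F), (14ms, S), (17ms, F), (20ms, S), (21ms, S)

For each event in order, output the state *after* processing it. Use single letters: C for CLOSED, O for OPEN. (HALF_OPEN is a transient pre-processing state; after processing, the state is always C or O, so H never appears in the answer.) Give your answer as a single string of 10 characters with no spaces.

Answer: CCCCCCCCCC

Derivation:
State after each event:
  event#1 t=0ms outcome=F: state=CLOSED
  event#2 t=1ms outcome=F: state=CLOSED
  event#3 t=3ms outcome=S: state=CLOSED
  event#4 t=5ms outcome=F: state=CLOSED
  event#5 t=7ms outcome=S: state=CLOSED
  event#6 t=10ms outcome=F: state=CLOSED
  event#7 t=14ms outcome=S: state=CLOSED
  event#8 t=17ms outcome=F: state=CLOSED
  event#9 t=20ms outcome=S: state=CLOSED
  event#10 t=21ms outcome=S: state=CLOSED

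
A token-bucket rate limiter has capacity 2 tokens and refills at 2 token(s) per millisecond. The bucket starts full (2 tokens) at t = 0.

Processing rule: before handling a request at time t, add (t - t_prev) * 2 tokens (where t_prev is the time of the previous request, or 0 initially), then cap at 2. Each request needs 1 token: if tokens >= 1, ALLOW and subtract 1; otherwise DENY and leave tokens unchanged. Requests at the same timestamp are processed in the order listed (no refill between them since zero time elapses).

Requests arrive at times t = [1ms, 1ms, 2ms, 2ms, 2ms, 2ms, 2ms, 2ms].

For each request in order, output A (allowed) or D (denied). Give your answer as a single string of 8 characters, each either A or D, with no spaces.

Answer: AAAADDDD

Derivation:
Simulating step by step:
  req#1 t=1ms: ALLOW
  req#2 t=1ms: ALLOW
  req#3 t=2ms: ALLOW
  req#4 t=2ms: ALLOW
  req#5 t=2ms: DENY
  req#6 t=2ms: DENY
  req#7 t=2ms: DENY
  req#8 t=2ms: DENY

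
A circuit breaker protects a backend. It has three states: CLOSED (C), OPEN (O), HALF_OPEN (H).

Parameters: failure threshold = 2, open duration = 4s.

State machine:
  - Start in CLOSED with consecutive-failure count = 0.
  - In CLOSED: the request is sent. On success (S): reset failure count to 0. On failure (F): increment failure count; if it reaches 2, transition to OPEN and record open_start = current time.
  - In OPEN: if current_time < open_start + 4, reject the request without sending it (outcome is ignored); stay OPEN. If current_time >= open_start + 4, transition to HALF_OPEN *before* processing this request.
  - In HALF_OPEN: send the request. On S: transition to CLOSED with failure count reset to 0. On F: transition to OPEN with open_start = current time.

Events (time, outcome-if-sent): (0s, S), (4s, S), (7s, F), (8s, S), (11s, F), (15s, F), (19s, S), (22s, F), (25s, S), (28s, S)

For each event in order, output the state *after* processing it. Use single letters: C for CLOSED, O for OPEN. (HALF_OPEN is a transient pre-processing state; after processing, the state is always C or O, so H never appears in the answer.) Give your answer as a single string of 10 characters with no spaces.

Answer: CCCCCOCCCC

Derivation:
State after each event:
  event#1 t=0s outcome=S: state=CLOSED
  event#2 t=4s outcome=S: state=CLOSED
  event#3 t=7s outcome=F: state=CLOSED
  event#4 t=8s outcome=S: state=CLOSED
  event#5 t=11s outcome=F: state=CLOSED
  event#6 t=15s outcome=F: state=OPEN
  event#7 t=19s outcome=S: state=CLOSED
  event#8 t=22s outcome=F: state=CLOSED
  event#9 t=25s outcome=S: state=CLOSED
  event#10 t=28s outcome=S: state=CLOSED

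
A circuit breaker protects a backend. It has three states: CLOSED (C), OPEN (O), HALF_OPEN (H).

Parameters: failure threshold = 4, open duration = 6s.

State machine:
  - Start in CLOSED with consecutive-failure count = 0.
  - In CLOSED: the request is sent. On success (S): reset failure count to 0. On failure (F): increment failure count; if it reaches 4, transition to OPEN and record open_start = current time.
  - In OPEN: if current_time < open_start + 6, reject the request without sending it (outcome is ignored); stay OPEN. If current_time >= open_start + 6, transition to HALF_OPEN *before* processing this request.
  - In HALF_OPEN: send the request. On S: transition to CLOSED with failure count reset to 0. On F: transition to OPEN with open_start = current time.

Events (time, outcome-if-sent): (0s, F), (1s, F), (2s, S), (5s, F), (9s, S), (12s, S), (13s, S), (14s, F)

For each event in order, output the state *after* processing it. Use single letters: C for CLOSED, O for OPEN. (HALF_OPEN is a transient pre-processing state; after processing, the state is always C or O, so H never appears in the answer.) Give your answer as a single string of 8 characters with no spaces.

Answer: CCCCCCCC

Derivation:
State after each event:
  event#1 t=0s outcome=F: state=CLOSED
  event#2 t=1s outcome=F: state=CLOSED
  event#3 t=2s outcome=S: state=CLOSED
  event#4 t=5s outcome=F: state=CLOSED
  event#5 t=9s outcome=S: state=CLOSED
  event#6 t=12s outcome=S: state=CLOSED
  event#7 t=13s outcome=S: state=CLOSED
  event#8 t=14s outcome=F: state=CLOSED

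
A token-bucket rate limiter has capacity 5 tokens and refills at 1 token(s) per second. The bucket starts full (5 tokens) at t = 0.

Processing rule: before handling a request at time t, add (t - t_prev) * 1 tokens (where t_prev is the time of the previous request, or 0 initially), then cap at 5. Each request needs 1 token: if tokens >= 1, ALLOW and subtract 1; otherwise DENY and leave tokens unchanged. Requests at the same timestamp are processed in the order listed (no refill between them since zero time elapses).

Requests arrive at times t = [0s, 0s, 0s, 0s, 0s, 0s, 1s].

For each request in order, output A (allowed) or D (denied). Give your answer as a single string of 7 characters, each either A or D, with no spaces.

Simulating step by step:
  req#1 t=0s: ALLOW
  req#2 t=0s: ALLOW
  req#3 t=0s: ALLOW
  req#4 t=0s: ALLOW
  req#5 t=0s: ALLOW
  req#6 t=0s: DENY
  req#7 t=1s: ALLOW

Answer: AAAAADA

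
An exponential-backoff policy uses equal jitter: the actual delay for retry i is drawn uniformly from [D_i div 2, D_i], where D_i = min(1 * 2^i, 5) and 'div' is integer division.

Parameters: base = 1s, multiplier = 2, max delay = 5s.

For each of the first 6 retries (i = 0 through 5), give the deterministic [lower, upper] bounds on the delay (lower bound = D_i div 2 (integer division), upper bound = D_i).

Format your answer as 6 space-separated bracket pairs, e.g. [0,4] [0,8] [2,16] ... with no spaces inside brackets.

Answer: [0,1] [1,2] [2,4] [2,5] [2,5] [2,5]

Derivation:
Computing bounds per retry:
  i=0: D_i=min(1*2^0,5)=1, bounds=[0,1]
  i=1: D_i=min(1*2^1,5)=2, bounds=[1,2]
  i=2: D_i=min(1*2^2,5)=4, bounds=[2,4]
  i=3: D_i=min(1*2^3,5)=5, bounds=[2,5]
  i=4: D_i=min(1*2^4,5)=5, bounds=[2,5]
  i=5: D_i=min(1*2^5,5)=5, bounds=[2,5]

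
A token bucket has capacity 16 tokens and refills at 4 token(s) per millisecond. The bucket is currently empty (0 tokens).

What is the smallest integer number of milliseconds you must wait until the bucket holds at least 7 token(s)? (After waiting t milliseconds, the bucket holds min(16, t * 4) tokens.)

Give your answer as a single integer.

Answer: 2

Derivation:
Need t * 4 >= 7, so t >= 7/4.
Smallest integer t = ceil(7/4) = 2.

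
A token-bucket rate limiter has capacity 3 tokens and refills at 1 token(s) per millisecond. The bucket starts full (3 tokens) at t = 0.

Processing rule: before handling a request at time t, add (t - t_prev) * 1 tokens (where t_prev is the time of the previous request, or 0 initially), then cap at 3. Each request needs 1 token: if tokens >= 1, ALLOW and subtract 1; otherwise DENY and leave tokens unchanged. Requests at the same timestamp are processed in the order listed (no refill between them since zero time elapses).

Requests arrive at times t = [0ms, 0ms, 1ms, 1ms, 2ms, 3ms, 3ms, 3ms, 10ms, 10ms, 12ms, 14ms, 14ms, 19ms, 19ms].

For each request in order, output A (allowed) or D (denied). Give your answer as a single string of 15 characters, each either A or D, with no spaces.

Simulating step by step:
  req#1 t=0ms: ALLOW
  req#2 t=0ms: ALLOW
  req#3 t=1ms: ALLOW
  req#4 t=1ms: ALLOW
  req#5 t=2ms: ALLOW
  req#6 t=3ms: ALLOW
  req#7 t=3ms: DENY
  req#8 t=3ms: DENY
  req#9 t=10ms: ALLOW
  req#10 t=10ms: ALLOW
  req#11 t=12ms: ALLOW
  req#12 t=14ms: ALLOW
  req#13 t=14ms: ALLOW
  req#14 t=19ms: ALLOW
  req#15 t=19ms: ALLOW

Answer: AAAAAADDAAAAAAA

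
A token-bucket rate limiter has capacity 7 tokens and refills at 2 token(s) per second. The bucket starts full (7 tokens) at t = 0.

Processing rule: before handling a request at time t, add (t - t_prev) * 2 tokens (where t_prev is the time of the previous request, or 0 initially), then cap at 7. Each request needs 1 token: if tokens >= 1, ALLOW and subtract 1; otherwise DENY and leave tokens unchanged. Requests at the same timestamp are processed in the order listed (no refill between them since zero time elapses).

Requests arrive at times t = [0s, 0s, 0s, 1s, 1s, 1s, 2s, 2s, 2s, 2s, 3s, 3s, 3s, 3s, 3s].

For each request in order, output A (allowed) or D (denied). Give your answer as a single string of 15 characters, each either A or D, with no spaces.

Simulating step by step:
  req#1 t=0s: ALLOW
  req#2 t=0s: ALLOW
  req#3 t=0s: ALLOW
  req#4 t=1s: ALLOW
  req#5 t=1s: ALLOW
  req#6 t=1s: ALLOW
  req#7 t=2s: ALLOW
  req#8 t=2s: ALLOW
  req#9 t=2s: ALLOW
  req#10 t=2s: ALLOW
  req#11 t=3s: ALLOW
  req#12 t=3s: ALLOW
  req#13 t=3s: ALLOW
  req#14 t=3s: DENY
  req#15 t=3s: DENY

Answer: AAAAAAAAAAAAADD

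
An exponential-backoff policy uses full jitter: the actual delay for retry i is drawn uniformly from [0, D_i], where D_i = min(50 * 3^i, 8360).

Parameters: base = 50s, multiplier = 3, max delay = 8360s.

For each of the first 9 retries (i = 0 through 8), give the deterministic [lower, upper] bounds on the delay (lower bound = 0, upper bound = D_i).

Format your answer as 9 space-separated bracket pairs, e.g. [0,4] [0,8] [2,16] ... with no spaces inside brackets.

Answer: [0,50] [0,150] [0,450] [0,1350] [0,4050] [0,8360] [0,8360] [0,8360] [0,8360]

Derivation:
Computing bounds per retry:
  i=0: D_i=min(50*3^0,8360)=50, bounds=[0,50]
  i=1: D_i=min(50*3^1,8360)=150, bounds=[0,150]
  i=2: D_i=min(50*3^2,8360)=450, bounds=[0,450]
  i=3: D_i=min(50*3^3,8360)=1350, bounds=[0,1350]
  i=4: D_i=min(50*3^4,8360)=4050, bounds=[0,4050]
  i=5: D_i=min(50*3^5,8360)=8360, bounds=[0,8360]
  i=6: D_i=min(50*3^6,8360)=8360, bounds=[0,8360]
  i=7: D_i=min(50*3^7,8360)=8360, bounds=[0,8360]
  i=8: D_i=min(50*3^8,8360)=8360, bounds=[0,8360]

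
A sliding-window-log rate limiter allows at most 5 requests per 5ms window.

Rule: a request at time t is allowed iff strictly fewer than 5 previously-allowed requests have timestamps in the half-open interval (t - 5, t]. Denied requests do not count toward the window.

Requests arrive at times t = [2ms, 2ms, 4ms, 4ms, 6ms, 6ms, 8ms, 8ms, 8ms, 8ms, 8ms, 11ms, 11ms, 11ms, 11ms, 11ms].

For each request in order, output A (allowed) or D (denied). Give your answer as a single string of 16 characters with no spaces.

Tracking allowed requests in the window:
  req#1 t=2ms: ALLOW
  req#2 t=2ms: ALLOW
  req#3 t=4ms: ALLOW
  req#4 t=4ms: ALLOW
  req#5 t=6ms: ALLOW
  req#6 t=6ms: DENY
  req#7 t=8ms: ALLOW
  req#8 t=8ms: ALLOW
  req#9 t=8ms: DENY
  req#10 t=8ms: DENY
  req#11 t=8ms: DENY
  req#12 t=11ms: ALLOW
  req#13 t=11ms: ALLOW
  req#14 t=11ms: ALLOW
  req#15 t=11ms: DENY
  req#16 t=11ms: DENY

Answer: AAAAADAADDDAAADD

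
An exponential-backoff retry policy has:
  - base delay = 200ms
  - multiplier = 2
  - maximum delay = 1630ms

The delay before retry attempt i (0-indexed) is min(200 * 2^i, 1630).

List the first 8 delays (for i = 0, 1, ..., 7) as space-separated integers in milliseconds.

Answer: 200 400 800 1600 1630 1630 1630 1630

Derivation:
Computing each delay:
  i=0: min(200*2^0, 1630) = 200
  i=1: min(200*2^1, 1630) = 400
  i=2: min(200*2^2, 1630) = 800
  i=3: min(200*2^3, 1630) = 1600
  i=4: min(200*2^4, 1630) = 1630
  i=5: min(200*2^5, 1630) = 1630
  i=6: min(200*2^6, 1630) = 1630
  i=7: min(200*2^7, 1630) = 1630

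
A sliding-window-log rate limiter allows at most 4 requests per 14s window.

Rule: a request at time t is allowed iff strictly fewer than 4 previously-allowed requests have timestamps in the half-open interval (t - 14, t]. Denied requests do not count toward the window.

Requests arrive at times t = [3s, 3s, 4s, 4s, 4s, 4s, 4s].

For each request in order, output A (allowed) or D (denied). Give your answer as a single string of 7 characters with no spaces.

Answer: AAAADDD

Derivation:
Tracking allowed requests in the window:
  req#1 t=3s: ALLOW
  req#2 t=3s: ALLOW
  req#3 t=4s: ALLOW
  req#4 t=4s: ALLOW
  req#5 t=4s: DENY
  req#6 t=4s: DENY
  req#7 t=4s: DENY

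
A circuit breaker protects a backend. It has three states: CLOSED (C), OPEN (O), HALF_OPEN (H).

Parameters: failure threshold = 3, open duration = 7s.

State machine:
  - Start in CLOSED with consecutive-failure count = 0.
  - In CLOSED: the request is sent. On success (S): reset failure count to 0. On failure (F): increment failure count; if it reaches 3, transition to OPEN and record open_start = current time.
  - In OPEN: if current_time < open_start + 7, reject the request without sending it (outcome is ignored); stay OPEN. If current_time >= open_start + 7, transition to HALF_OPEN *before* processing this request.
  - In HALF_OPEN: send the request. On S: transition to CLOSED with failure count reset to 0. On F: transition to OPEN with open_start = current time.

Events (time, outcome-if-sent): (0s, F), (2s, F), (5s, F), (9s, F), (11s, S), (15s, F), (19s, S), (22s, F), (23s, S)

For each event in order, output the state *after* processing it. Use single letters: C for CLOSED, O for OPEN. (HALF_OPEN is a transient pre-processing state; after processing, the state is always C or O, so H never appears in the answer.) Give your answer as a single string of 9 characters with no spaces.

State after each event:
  event#1 t=0s outcome=F: state=CLOSED
  event#2 t=2s outcome=F: state=CLOSED
  event#3 t=5s outcome=F: state=OPEN
  event#4 t=9s outcome=F: state=OPEN
  event#5 t=11s outcome=S: state=OPEN
  event#6 t=15s outcome=F: state=OPEN
  event#7 t=19s outcome=S: state=OPEN
  event#8 t=22s outcome=F: state=OPEN
  event#9 t=23s outcome=S: state=OPEN

Answer: CCOOOOOOO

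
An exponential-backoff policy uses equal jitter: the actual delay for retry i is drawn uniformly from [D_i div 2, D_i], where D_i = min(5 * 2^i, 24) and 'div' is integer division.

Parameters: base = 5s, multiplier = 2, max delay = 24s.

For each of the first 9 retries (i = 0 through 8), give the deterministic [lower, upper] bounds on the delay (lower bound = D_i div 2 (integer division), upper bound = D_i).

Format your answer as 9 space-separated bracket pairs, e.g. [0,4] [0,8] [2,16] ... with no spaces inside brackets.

Answer: [2,5] [5,10] [10,20] [12,24] [12,24] [12,24] [12,24] [12,24] [12,24]

Derivation:
Computing bounds per retry:
  i=0: D_i=min(5*2^0,24)=5, bounds=[2,5]
  i=1: D_i=min(5*2^1,24)=10, bounds=[5,10]
  i=2: D_i=min(5*2^2,24)=20, bounds=[10,20]
  i=3: D_i=min(5*2^3,24)=24, bounds=[12,24]
  i=4: D_i=min(5*2^4,24)=24, bounds=[12,24]
  i=5: D_i=min(5*2^5,24)=24, bounds=[12,24]
  i=6: D_i=min(5*2^6,24)=24, bounds=[12,24]
  i=7: D_i=min(5*2^7,24)=24, bounds=[12,24]
  i=8: D_i=min(5*2^8,24)=24, bounds=[12,24]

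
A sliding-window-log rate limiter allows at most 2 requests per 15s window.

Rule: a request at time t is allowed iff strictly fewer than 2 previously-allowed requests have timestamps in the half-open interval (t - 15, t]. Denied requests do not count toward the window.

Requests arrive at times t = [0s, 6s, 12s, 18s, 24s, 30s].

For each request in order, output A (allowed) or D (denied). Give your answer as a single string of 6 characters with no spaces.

Tracking allowed requests in the window:
  req#1 t=0s: ALLOW
  req#2 t=6s: ALLOW
  req#3 t=12s: DENY
  req#4 t=18s: ALLOW
  req#5 t=24s: ALLOW
  req#6 t=30s: DENY

Answer: AADAAD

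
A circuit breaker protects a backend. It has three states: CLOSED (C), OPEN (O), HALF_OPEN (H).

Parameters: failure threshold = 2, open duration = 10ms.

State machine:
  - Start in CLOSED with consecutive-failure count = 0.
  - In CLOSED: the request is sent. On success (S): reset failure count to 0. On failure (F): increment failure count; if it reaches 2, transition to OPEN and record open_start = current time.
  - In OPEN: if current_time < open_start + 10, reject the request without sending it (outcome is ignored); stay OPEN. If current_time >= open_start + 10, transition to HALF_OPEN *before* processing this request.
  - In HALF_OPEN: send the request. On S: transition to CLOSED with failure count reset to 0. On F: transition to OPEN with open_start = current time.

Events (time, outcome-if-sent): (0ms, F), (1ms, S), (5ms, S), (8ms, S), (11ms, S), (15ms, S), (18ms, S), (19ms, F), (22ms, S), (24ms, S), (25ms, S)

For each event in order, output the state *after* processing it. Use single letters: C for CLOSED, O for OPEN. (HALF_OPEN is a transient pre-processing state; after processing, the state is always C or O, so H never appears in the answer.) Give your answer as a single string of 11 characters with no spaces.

State after each event:
  event#1 t=0ms outcome=F: state=CLOSED
  event#2 t=1ms outcome=S: state=CLOSED
  event#3 t=5ms outcome=S: state=CLOSED
  event#4 t=8ms outcome=S: state=CLOSED
  event#5 t=11ms outcome=S: state=CLOSED
  event#6 t=15ms outcome=S: state=CLOSED
  event#7 t=18ms outcome=S: state=CLOSED
  event#8 t=19ms outcome=F: state=CLOSED
  event#9 t=22ms outcome=S: state=CLOSED
  event#10 t=24ms outcome=S: state=CLOSED
  event#11 t=25ms outcome=S: state=CLOSED

Answer: CCCCCCCCCCC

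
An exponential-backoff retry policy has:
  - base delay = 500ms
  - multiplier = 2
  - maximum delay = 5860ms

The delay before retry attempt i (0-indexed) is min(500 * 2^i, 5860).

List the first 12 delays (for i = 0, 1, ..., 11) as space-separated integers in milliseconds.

Computing each delay:
  i=0: min(500*2^0, 5860) = 500
  i=1: min(500*2^1, 5860) = 1000
  i=2: min(500*2^2, 5860) = 2000
  i=3: min(500*2^3, 5860) = 4000
  i=4: min(500*2^4, 5860) = 5860
  i=5: min(500*2^5, 5860) = 5860
  i=6: min(500*2^6, 5860) = 5860
  i=7: min(500*2^7, 5860) = 5860
  i=8: min(500*2^8, 5860) = 5860
  i=9: min(500*2^9, 5860) = 5860
  i=10: min(500*2^10, 5860) = 5860
  i=11: min(500*2^11, 5860) = 5860

Answer: 500 1000 2000 4000 5860 5860 5860 5860 5860 5860 5860 5860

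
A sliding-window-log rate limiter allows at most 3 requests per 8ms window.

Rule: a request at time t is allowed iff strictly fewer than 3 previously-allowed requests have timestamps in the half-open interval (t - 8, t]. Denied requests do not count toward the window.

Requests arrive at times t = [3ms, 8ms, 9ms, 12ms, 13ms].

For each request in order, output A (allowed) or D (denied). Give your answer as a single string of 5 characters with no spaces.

Answer: AAAAD

Derivation:
Tracking allowed requests in the window:
  req#1 t=3ms: ALLOW
  req#2 t=8ms: ALLOW
  req#3 t=9ms: ALLOW
  req#4 t=12ms: ALLOW
  req#5 t=13ms: DENY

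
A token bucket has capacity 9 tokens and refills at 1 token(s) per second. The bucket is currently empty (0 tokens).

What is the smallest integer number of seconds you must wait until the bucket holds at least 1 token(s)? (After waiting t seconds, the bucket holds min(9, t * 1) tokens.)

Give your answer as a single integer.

Need t * 1 >= 1, so t >= 1/1.
Smallest integer t = ceil(1/1) = 1.

Answer: 1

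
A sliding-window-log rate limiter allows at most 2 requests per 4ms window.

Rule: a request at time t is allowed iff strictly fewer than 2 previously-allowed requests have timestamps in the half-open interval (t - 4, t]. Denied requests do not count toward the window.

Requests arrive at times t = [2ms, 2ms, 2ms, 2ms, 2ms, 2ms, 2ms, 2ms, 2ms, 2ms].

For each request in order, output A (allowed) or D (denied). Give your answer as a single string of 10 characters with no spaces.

Answer: AADDDDDDDD

Derivation:
Tracking allowed requests in the window:
  req#1 t=2ms: ALLOW
  req#2 t=2ms: ALLOW
  req#3 t=2ms: DENY
  req#4 t=2ms: DENY
  req#5 t=2ms: DENY
  req#6 t=2ms: DENY
  req#7 t=2ms: DENY
  req#8 t=2ms: DENY
  req#9 t=2ms: DENY
  req#10 t=2ms: DENY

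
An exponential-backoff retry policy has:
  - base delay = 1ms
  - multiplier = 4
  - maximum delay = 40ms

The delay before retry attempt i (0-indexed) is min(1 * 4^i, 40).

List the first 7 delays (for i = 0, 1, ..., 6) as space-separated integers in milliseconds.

Computing each delay:
  i=0: min(1*4^0, 40) = 1
  i=1: min(1*4^1, 40) = 4
  i=2: min(1*4^2, 40) = 16
  i=3: min(1*4^3, 40) = 40
  i=4: min(1*4^4, 40) = 40
  i=5: min(1*4^5, 40) = 40
  i=6: min(1*4^6, 40) = 40

Answer: 1 4 16 40 40 40 40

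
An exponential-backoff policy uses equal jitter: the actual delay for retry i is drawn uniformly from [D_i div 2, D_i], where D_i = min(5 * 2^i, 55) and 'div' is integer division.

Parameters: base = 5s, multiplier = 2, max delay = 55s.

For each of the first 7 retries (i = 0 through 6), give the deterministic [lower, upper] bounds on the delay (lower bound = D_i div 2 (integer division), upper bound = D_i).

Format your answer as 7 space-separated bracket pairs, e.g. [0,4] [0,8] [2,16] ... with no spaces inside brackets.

Computing bounds per retry:
  i=0: D_i=min(5*2^0,55)=5, bounds=[2,5]
  i=1: D_i=min(5*2^1,55)=10, bounds=[5,10]
  i=2: D_i=min(5*2^2,55)=20, bounds=[10,20]
  i=3: D_i=min(5*2^3,55)=40, bounds=[20,40]
  i=4: D_i=min(5*2^4,55)=55, bounds=[27,55]
  i=5: D_i=min(5*2^5,55)=55, bounds=[27,55]
  i=6: D_i=min(5*2^6,55)=55, bounds=[27,55]

Answer: [2,5] [5,10] [10,20] [20,40] [27,55] [27,55] [27,55]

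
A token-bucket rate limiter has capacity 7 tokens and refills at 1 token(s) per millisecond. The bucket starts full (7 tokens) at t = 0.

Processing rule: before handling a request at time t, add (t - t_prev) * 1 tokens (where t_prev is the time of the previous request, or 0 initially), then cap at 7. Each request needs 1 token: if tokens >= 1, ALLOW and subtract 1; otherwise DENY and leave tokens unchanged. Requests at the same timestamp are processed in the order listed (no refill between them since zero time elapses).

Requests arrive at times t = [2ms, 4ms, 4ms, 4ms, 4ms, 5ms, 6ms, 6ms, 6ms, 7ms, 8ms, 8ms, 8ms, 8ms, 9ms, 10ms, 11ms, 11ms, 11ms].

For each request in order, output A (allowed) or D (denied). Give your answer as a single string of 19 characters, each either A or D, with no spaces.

Simulating step by step:
  req#1 t=2ms: ALLOW
  req#2 t=4ms: ALLOW
  req#3 t=4ms: ALLOW
  req#4 t=4ms: ALLOW
  req#5 t=4ms: ALLOW
  req#6 t=5ms: ALLOW
  req#7 t=6ms: ALLOW
  req#8 t=6ms: ALLOW
  req#9 t=6ms: ALLOW
  req#10 t=7ms: ALLOW
  req#11 t=8ms: ALLOW
  req#12 t=8ms: ALLOW
  req#13 t=8ms: DENY
  req#14 t=8ms: DENY
  req#15 t=9ms: ALLOW
  req#16 t=10ms: ALLOW
  req#17 t=11ms: ALLOW
  req#18 t=11ms: DENY
  req#19 t=11ms: DENY

Answer: AAAAAAAAAAAADDAAADD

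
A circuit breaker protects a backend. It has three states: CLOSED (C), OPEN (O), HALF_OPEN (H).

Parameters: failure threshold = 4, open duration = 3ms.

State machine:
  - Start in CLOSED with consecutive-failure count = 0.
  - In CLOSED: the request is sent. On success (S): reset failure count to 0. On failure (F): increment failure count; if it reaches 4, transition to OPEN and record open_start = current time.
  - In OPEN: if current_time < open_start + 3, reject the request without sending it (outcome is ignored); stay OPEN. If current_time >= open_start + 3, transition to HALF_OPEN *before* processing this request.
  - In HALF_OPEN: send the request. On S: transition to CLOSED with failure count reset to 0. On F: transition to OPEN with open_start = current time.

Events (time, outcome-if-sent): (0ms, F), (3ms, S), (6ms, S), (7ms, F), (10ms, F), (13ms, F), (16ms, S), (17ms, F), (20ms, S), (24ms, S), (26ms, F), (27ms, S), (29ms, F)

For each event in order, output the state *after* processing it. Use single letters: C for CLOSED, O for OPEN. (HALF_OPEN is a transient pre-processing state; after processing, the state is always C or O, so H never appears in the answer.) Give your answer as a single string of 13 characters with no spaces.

State after each event:
  event#1 t=0ms outcome=F: state=CLOSED
  event#2 t=3ms outcome=S: state=CLOSED
  event#3 t=6ms outcome=S: state=CLOSED
  event#4 t=7ms outcome=F: state=CLOSED
  event#5 t=10ms outcome=F: state=CLOSED
  event#6 t=13ms outcome=F: state=CLOSED
  event#7 t=16ms outcome=S: state=CLOSED
  event#8 t=17ms outcome=F: state=CLOSED
  event#9 t=20ms outcome=S: state=CLOSED
  event#10 t=24ms outcome=S: state=CLOSED
  event#11 t=26ms outcome=F: state=CLOSED
  event#12 t=27ms outcome=S: state=CLOSED
  event#13 t=29ms outcome=F: state=CLOSED

Answer: CCCCCCCCCCCCC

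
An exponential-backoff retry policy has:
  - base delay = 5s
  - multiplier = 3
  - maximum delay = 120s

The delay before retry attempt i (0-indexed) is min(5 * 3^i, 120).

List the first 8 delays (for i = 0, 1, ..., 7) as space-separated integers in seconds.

Computing each delay:
  i=0: min(5*3^0, 120) = 5
  i=1: min(5*3^1, 120) = 15
  i=2: min(5*3^2, 120) = 45
  i=3: min(5*3^3, 120) = 120
  i=4: min(5*3^4, 120) = 120
  i=5: min(5*3^5, 120) = 120
  i=6: min(5*3^6, 120) = 120
  i=7: min(5*3^7, 120) = 120

Answer: 5 15 45 120 120 120 120 120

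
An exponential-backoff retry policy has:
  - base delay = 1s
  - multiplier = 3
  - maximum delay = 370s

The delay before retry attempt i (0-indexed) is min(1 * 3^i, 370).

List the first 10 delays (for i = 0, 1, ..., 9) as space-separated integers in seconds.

Answer: 1 3 9 27 81 243 370 370 370 370

Derivation:
Computing each delay:
  i=0: min(1*3^0, 370) = 1
  i=1: min(1*3^1, 370) = 3
  i=2: min(1*3^2, 370) = 9
  i=3: min(1*3^3, 370) = 27
  i=4: min(1*3^4, 370) = 81
  i=5: min(1*3^5, 370) = 243
  i=6: min(1*3^6, 370) = 370
  i=7: min(1*3^7, 370) = 370
  i=8: min(1*3^8, 370) = 370
  i=9: min(1*3^9, 370) = 370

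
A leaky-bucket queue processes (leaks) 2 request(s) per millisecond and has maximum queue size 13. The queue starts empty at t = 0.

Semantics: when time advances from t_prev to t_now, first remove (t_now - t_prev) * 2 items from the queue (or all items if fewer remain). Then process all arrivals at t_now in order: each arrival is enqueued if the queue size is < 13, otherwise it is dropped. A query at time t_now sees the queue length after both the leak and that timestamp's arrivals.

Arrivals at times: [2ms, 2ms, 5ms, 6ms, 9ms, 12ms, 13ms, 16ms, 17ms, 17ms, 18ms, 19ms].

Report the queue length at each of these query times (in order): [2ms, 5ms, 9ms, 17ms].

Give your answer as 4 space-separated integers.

Queue lengths at query times:
  query t=2ms: backlog = 2
  query t=5ms: backlog = 1
  query t=9ms: backlog = 1
  query t=17ms: backlog = 2

Answer: 2 1 1 2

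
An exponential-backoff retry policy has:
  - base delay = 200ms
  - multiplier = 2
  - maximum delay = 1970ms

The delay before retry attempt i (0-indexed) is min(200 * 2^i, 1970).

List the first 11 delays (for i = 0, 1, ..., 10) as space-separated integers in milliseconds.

Answer: 200 400 800 1600 1970 1970 1970 1970 1970 1970 1970

Derivation:
Computing each delay:
  i=0: min(200*2^0, 1970) = 200
  i=1: min(200*2^1, 1970) = 400
  i=2: min(200*2^2, 1970) = 800
  i=3: min(200*2^3, 1970) = 1600
  i=4: min(200*2^4, 1970) = 1970
  i=5: min(200*2^5, 1970) = 1970
  i=6: min(200*2^6, 1970) = 1970
  i=7: min(200*2^7, 1970) = 1970
  i=8: min(200*2^8, 1970) = 1970
  i=9: min(200*2^9, 1970) = 1970
  i=10: min(200*2^10, 1970) = 1970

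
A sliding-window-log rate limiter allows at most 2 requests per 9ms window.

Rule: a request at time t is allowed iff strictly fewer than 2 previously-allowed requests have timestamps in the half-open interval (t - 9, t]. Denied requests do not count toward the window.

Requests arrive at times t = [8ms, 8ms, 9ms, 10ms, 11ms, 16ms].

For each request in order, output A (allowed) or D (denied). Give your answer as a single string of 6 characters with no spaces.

Tracking allowed requests in the window:
  req#1 t=8ms: ALLOW
  req#2 t=8ms: ALLOW
  req#3 t=9ms: DENY
  req#4 t=10ms: DENY
  req#5 t=11ms: DENY
  req#6 t=16ms: DENY

Answer: AADDDD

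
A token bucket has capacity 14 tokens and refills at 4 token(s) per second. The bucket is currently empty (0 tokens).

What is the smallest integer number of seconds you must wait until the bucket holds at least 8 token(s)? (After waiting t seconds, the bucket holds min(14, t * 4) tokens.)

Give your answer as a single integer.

Need t * 4 >= 8, so t >= 8/4.
Smallest integer t = ceil(8/4) = 2.

Answer: 2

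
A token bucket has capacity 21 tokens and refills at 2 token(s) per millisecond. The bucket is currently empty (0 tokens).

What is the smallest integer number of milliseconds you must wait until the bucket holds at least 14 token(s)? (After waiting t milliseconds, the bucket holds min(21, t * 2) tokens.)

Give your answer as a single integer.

Answer: 7

Derivation:
Need t * 2 >= 14, so t >= 14/2.
Smallest integer t = ceil(14/2) = 7.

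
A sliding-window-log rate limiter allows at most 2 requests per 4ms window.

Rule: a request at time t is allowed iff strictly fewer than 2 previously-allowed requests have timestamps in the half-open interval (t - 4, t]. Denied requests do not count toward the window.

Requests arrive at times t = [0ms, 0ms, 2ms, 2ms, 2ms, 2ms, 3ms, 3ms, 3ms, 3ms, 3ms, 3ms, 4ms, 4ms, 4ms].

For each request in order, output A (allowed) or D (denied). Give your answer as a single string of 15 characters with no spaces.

Answer: AADDDDDDDDDDAAD

Derivation:
Tracking allowed requests in the window:
  req#1 t=0ms: ALLOW
  req#2 t=0ms: ALLOW
  req#3 t=2ms: DENY
  req#4 t=2ms: DENY
  req#5 t=2ms: DENY
  req#6 t=2ms: DENY
  req#7 t=3ms: DENY
  req#8 t=3ms: DENY
  req#9 t=3ms: DENY
  req#10 t=3ms: DENY
  req#11 t=3ms: DENY
  req#12 t=3ms: DENY
  req#13 t=4ms: ALLOW
  req#14 t=4ms: ALLOW
  req#15 t=4ms: DENY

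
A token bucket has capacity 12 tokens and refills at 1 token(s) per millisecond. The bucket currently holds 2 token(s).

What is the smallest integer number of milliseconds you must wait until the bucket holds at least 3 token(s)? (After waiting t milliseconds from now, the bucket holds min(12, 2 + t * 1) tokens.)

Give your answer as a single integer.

Answer: 1

Derivation:
Need 2 + t * 1 >= 3, so t >= 1/1.
Smallest integer t = ceil(1/1) = 1.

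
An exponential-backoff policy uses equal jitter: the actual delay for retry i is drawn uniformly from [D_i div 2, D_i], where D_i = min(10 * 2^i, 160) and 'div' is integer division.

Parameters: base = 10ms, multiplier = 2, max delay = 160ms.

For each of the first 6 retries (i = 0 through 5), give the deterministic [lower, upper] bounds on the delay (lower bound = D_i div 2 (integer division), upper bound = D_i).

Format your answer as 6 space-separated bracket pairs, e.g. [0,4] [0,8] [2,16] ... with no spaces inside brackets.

Computing bounds per retry:
  i=0: D_i=min(10*2^0,160)=10, bounds=[5,10]
  i=1: D_i=min(10*2^1,160)=20, bounds=[10,20]
  i=2: D_i=min(10*2^2,160)=40, bounds=[20,40]
  i=3: D_i=min(10*2^3,160)=80, bounds=[40,80]
  i=4: D_i=min(10*2^4,160)=160, bounds=[80,160]
  i=5: D_i=min(10*2^5,160)=160, bounds=[80,160]

Answer: [5,10] [10,20] [20,40] [40,80] [80,160] [80,160]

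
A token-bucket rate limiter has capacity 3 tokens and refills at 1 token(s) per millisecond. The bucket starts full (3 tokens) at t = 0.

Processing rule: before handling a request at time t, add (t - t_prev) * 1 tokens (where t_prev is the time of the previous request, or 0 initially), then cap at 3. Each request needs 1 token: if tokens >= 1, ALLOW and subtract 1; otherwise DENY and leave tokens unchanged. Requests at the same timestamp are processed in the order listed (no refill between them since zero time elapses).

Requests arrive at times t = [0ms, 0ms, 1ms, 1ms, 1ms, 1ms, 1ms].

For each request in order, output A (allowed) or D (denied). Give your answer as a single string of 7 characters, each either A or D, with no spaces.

Simulating step by step:
  req#1 t=0ms: ALLOW
  req#2 t=0ms: ALLOW
  req#3 t=1ms: ALLOW
  req#4 t=1ms: ALLOW
  req#5 t=1ms: DENY
  req#6 t=1ms: DENY
  req#7 t=1ms: DENY

Answer: AAAADDD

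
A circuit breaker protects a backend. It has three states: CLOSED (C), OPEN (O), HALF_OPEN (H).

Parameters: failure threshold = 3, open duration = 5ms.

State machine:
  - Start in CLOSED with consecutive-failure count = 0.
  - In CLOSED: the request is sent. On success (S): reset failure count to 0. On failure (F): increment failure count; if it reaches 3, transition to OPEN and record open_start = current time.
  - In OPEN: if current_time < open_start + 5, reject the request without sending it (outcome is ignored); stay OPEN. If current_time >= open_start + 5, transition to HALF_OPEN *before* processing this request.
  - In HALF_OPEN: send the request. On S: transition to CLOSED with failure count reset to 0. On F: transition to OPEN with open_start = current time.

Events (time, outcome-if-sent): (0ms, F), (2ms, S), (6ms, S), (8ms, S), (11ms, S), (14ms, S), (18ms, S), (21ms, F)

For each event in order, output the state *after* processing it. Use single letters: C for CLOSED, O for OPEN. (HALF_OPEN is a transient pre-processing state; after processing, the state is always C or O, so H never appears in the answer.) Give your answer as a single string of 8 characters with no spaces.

State after each event:
  event#1 t=0ms outcome=F: state=CLOSED
  event#2 t=2ms outcome=S: state=CLOSED
  event#3 t=6ms outcome=S: state=CLOSED
  event#4 t=8ms outcome=S: state=CLOSED
  event#5 t=11ms outcome=S: state=CLOSED
  event#6 t=14ms outcome=S: state=CLOSED
  event#7 t=18ms outcome=S: state=CLOSED
  event#8 t=21ms outcome=F: state=CLOSED

Answer: CCCCCCCC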